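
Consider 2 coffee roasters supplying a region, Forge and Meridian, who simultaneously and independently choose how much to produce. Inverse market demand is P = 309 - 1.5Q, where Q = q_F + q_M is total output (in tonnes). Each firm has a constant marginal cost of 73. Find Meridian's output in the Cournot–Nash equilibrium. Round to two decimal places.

Each firm earns π_i = (309 - 1.5Q)q_i - 73q_i.
First-order condition (treating rivals' output as given): 236 - 3q_i - (3/2)q_j = 0.
With identical firms every q_j equals q_i, so q_j = q_i and 236 = (9/2)q_i, giving q_i = 472/9.

52.44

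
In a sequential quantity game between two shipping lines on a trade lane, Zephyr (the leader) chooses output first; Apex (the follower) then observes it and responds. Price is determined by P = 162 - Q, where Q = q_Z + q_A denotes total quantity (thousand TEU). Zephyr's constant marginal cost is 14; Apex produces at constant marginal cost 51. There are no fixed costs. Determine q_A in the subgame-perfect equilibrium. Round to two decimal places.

9.25

The follower Apex best-responds to any q_Z: π_A = (162 - Q)q_A - 51q_A.
Setting the follower's marginal profit to zero, 111 - q_Z - 2q_A = 0, i.e. q_A = (111 - q_Z)/2.
The leader anticipates this reaction. Substituting into P = 162 - Q gives P = 213/2 - (1/2)q_Z, so π_Z = (213/2 - (1/2)q_Z)q_Z - 14q_Z.
The leader's first-order condition 185/2 - q_Z = 0 yields q_Z = 185/2.
Then q_A = (111 - 185/2)/2 = 37/4.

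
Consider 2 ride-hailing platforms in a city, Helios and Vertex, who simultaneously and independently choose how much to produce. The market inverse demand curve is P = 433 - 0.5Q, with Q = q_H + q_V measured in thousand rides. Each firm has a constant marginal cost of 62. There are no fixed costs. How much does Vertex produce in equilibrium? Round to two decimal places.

A representative firm's profit is π_i = q_i(433 - 0.5Q) - 62q_i.
Setting ∂π_i/∂q_i = 0 with rivals' quantities fixed: 371 - q_i - (1/2)q_j = 0.
By symmetry each firm produces the same amount; substituting q_j = q_i yields q_i = 371/(3/2) = 742/3.

247.33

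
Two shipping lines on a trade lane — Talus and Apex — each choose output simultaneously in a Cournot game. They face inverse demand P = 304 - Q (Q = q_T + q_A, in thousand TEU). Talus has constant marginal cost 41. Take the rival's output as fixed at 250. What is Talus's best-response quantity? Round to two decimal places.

With the rival's output fixed at 250, Talus's profit is π_T = (304 - 250 - q_T)q_T - (41q_T) = (54 - q_T)q_T - (41q_T).
∂π_T/∂q_T = 13 - 2q_T = 0, so q_T = 13/2.

6.50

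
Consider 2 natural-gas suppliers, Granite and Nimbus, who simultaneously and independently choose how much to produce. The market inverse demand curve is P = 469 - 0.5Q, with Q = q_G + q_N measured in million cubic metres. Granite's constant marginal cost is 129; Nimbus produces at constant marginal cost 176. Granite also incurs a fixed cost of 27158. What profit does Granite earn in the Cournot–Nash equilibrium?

6124

Granite's profit: π_G = (469 - 0.5Q)q_G - (129q_G). Setting ∂π_G/∂q_G = 0: 340 - q_G - (1/2)(q_N) = 0.
Nimbus's first-order condition: 293 - q_N - (1/2)(q_G) = 0.
So q_G = (340 - (1/2)q_N) and q_N = (293 - (1/2)q_G).
Substituting one into the other gives q_G = 258 and q_N = 164.
Price P = 469 - (1/2)·422 = 258.
Granite's profit: (258 - 129)·258 - 27158 = 6124.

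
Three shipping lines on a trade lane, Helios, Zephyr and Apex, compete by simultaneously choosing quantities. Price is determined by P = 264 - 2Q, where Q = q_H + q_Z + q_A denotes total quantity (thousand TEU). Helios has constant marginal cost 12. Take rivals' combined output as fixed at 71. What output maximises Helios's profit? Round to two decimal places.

27.50

With rivals' combined output fixed at 71, Helios's profit is π_H = (264 - 2·71 - 2q_H)q_H - (12q_H) = (122 - 2q_H)q_H - (12q_H).
∂π_H/∂q_H = 110 - 4q_H = 0, so q_H = 55/2.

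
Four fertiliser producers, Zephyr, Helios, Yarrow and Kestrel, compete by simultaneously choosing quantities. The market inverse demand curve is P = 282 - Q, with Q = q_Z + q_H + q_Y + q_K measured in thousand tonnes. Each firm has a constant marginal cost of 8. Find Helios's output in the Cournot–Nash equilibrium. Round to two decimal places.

A representative firm's profit is π_i = q_i(282 - Q) - 8q_i.
Setting ∂π_i/∂q_i = 0 with rivals' quantities fixed: 274 - 2q_i - Σ_{j≠i} q_j = 0.
By symmetry each firm produces the same amount; substituting Σ_{j≠i} q_j = 3q_i yields q_i = 274/5.

54.80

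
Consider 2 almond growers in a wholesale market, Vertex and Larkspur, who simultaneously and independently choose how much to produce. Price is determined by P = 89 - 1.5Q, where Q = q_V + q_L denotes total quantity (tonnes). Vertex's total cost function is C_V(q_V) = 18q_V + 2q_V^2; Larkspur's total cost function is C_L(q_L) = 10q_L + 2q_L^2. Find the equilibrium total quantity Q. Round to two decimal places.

17.65

Vertex's profit: π_V = (89 - 1.5Q)q_V - (18q_V + 2q_V²). Setting ∂π_V/∂q_V = 0: 71 - 7q_V - (3/2)(q_L) = 0.
Larkspur's profit: π_L = (89 - 1.5Q)q_L - (10q_L + 2q_L²). Setting ∂π_L/∂q_L = 0: 79 - 7q_L - (3/2)(q_V) = 0.
Rearranging gives the reaction functions q_V = (71 - (3/2)q_L)/7 and q_L = (79 - (3/2)q_V)/7.
Substituting one into the other gives q_V = 1514/187 and q_L = 1786/187.
Total output Q = 1514/187 + 1786/187 = 300/17.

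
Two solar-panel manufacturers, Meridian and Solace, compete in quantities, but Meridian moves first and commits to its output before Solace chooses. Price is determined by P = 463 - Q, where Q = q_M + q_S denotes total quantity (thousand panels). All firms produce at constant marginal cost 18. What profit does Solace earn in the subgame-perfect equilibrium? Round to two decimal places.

The follower Solace best-responds to any q_M: π_S = (463 - Q)q_S - 18q_S.
Setting the follower's marginal profit to zero, 445 - q_M - 2q_S = 0, i.e. q_S = (445 - q_M)/2.
The leader anticipates this reaction. Substituting into P = 463 - Q gives P = 481/2 - (1/2)q_M, so π_M = (481/2 - (1/2)q_M)q_M - 18q_M.
The leader's first-order condition 445/2 - q_M = 0 yields q_M = 445/2.
Then q_S = (445 - 445/2)/2 = 445/4.
Price P = 463 - 1335/4 = 517/4.
Solace's profit: (517/4 - 18)·(445/4) = 12376.5625.

12376.56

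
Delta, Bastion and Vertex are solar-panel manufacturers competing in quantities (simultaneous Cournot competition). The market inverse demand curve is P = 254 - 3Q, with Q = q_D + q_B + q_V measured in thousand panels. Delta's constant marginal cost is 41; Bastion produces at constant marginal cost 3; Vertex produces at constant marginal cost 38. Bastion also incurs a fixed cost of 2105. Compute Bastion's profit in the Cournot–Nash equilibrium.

Delta's profit: π_D = (254 - 3Q)q_D - (41q_D). Setting ∂π_D/∂q_D = 0: 213 - 6q_D - 3(q_B + q_V) = 0.
Bastion's profit: π_B = (254 - 3Q)q_B - (3q_B). Setting ∂π_B/∂q_B = 0: 251 - 6q_B - 3(q_D + q_V) = 0.
Vertex's profit: π_V = (254 - 3Q)q_V - (38q_V). Setting ∂π_V/∂q_V = 0: 216 - 6q_V - 3(q_D + q_B) = 0.
Summing all 3 equations gives 680 − 12Q = 0, hence Q = 170/3.
Back-substituting: q_D = (213 − 170)/3 = 43/3, q_B = (251 − 170)/3 = 27, q_V = (216 − 170)/3 = 46/3.
Price P = 254 - 3·(170/3) = 84.
Bastion's profit: (84 - 3)·27 - 2105 = 82.

82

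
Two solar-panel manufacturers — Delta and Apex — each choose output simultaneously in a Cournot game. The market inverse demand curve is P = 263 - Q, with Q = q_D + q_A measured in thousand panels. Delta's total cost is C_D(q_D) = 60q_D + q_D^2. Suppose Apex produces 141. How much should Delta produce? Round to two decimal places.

With the rival's output fixed at 141, Delta's profit is π_D = (263 - 141 - q_D)q_D - (60q_D + q_D²) = (122 - q_D)q_D - (60q_D + q_D²).
∂π_D/∂q_D = 62 - 4q_D = 0, so q_D = 31/2.

15.50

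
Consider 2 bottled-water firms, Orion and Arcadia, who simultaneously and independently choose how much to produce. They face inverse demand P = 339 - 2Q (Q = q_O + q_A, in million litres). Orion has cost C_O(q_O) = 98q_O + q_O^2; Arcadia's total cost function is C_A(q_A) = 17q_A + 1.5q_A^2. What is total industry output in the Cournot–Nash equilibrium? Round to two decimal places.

Orion's profit: π_O = (339 - 2Q)q_O - (98q_O + q_O²). Setting ∂π_O/∂q_O = 0: 241 - 6q_O - 2(q_A) = 0.
Arcadia's profit: π_A = (339 - 2Q)q_A - (17q_A + (3/2)q_A²). Setting ∂π_A/∂q_A = 0: 322 - 7q_A - 2(q_O) = 0.
So q_O = (241 - 2q_A)/6 and q_A = (322 - 2q_O)/7.
Solving the pair: q_O = 1043/38, q_A = 725/19.
Total output Q = 1043/38 + 725/19 = 65.6053.

65.61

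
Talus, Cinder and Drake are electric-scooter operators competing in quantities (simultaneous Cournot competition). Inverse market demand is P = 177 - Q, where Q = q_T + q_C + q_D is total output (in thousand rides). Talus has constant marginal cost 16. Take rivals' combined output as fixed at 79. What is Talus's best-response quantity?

41

With rivals' combined output fixed at 79, Talus's profit is π_T = (177 - 79 - q_T)q_T - (16q_T) = (98 - q_T)q_T - (16q_T).
∂π_T/∂q_T = 82 - 2q_T = 0, so q_T = 41.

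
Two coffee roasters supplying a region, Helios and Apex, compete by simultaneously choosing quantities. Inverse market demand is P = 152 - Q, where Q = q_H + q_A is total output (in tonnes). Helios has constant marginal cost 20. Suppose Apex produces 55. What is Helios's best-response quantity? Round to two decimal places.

38.50

With the rival's output fixed at 55, Helios's profit is π_H = (152 - 55 - q_H)q_H - (20q_H) = (97 - q_H)q_H - (20q_H).
∂π_H/∂q_H = 77 - 2q_H = 0, so q_H = 77/2.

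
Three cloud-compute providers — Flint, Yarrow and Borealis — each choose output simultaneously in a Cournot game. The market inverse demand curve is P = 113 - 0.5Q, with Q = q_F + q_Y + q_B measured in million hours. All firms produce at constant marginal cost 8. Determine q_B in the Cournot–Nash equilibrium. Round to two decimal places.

Each firm earns π_i = (113 - 0.5Q)q_i - 8q_i.
Setting ∂π_i/∂q_i = 0 with rivals' quantities fixed: 105 - q_i - (1/2)·Σ_{j≠i} q_j = 0.
With identical firms every q_j equals q_i, so Σ_{j≠i} q_j = 2q_i and 105 = 2q_i, giving q_i = 105/2.

52.50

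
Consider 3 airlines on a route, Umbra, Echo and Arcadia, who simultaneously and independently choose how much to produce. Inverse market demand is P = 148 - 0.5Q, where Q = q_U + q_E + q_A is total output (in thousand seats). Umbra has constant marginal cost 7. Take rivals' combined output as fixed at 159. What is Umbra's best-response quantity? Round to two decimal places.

61.50

With rivals' combined output fixed at 159, Umbra's profit is π_U = (148 - (1/2)·159 - (1/2)q_U)q_U - (7q_U) = (137/2 - (1/2)q_U)q_U - (7q_U).
∂π_U/∂q_U = 123/2 - q_U = 0, so q_U = 123/2.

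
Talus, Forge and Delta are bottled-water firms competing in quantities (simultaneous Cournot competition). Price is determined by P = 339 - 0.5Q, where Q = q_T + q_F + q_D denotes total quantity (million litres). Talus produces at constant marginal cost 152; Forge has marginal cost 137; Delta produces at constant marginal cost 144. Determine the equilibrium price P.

Talus's profit: π_T = (339 - 0.5Q)q_T - (152q_T). Setting ∂π_T/∂q_T = 0: 187 - q_T - (1/2)(q_F + q_D) = 0.
Forge's first-order condition: 202 - q_F - (1/2)(q_T + q_D) = 0.
Delta's first-order condition: 195 - q_D - (1/2)(q_T + q_F) = 0.
Adding the 3 first-order conditions: 584 − 2Q = 0, so Q = 292.
Back-substituting: q_T = (187 − 146)/(1/2) = 82, q_F = (202 − 146)/(1/2) = 112, q_D = (195 − 146)/(1/2) = 98.
Total output Q = 292, so price P = 339 - (1/2)·292 = 193.

193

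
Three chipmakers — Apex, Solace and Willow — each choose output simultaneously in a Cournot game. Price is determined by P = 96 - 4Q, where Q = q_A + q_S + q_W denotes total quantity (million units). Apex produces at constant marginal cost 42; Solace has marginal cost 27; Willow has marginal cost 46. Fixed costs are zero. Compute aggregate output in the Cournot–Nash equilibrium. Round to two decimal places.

10.81

Apex's profit: π_A = (96 - 4Q)q_A - (42q_A). Setting ∂π_A/∂q_A = 0: 54 - 8q_A - 4(q_S + q_W) = 0.
Solace's profit: π_S = (96 - 4Q)q_S - (27q_S). Setting ∂π_S/∂q_S = 0: 69 - 8q_S - 4(q_A + q_W) = 0.
Willow's first-order condition: 50 - 8q_W - 4(q_A + q_S) = 0.
Summing all 3 equations gives 173 − 16Q = 0, hence Q = 173/16.
Back-substituting: q_A = (54 − 173/4)/4 = 43/16, q_S = (69 − 173/4)/4 = 103/16, q_W = (50 − 173/4)/4 = 27/16.
Total output Q = 43/16 + 103/16 + 27/16 = 173/16.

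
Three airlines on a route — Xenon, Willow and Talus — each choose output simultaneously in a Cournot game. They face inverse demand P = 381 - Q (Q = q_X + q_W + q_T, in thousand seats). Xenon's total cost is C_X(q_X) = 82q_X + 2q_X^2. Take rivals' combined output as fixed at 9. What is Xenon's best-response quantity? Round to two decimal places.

48.33

With rivals' combined output fixed at 9, Xenon's profit is π_X = (381 - 9 - q_X)q_X - (82q_X + 2q_X²) = (372 - q_X)q_X - (82q_X + 2q_X²).
∂π_X/∂q_X = 290 - 6q_X = 0, so q_X = 145/3.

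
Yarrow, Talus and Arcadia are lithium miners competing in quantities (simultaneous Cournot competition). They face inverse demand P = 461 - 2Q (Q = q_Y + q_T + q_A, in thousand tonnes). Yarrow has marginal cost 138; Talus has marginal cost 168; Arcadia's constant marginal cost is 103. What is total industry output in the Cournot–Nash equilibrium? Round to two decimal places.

121.75

Yarrow's profit: π_Y = (461 - 2Q)q_Y - (138q_Y). Setting ∂π_Y/∂q_Y = 0: 323 - 4q_Y - 2(q_T + q_A) = 0.
Talus's first-order condition: 293 - 4q_T - 2(q_Y + q_A) = 0.
Arcadia's first-order condition: 358 - 4q_A - 2(q_Y + q_T) = 0.
Summing all 3 equations gives 974 − 8Q = 0, hence Q = 487/4.
Back-substituting: q_Y = (323 − 487/2)/2 = 159/4, q_T = (293 − 487/2)/2 = 99/4, q_A = (358 − 487/2)/2 = 229/4.
Total output Q = 159/4 + 99/4 + 229/4 = 487/4.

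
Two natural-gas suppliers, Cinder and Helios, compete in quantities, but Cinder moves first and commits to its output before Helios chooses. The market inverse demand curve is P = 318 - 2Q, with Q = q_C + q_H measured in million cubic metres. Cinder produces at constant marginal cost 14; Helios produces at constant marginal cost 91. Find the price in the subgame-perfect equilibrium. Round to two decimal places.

The follower Helios best-responds to any q_C: π_H = (318 - 2Q)q_H - 91q_H.
Follower FOC: 227 - 2q_C - 4q_H = 0, so q_H(q_C) = (227 - 2q_C)/4.
Cinder substitutes q_H(q_C) into its own profit: π_C = q_C(318 - 2q_C - (227 - 2q_C)/2) - 14q_C = (409/2 - q_C)q_C - 14q_C.
Maximising: ∂π_C/∂q_C = 381/2 - 2q_C = 0, giving q_C = 381/4.
Then q_H = (227 - 2·(381/4))/4 = 73/8.
Total output Q = 835/8, so price P = 318 - 2·(835/8) = 437/4.

109.25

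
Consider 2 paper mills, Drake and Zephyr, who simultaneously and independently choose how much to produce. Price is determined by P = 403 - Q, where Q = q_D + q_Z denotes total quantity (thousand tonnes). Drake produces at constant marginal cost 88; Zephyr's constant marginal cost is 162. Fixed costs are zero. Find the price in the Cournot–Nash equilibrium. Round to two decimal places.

217.67

Drake's profit: π_D = (403 - Q)q_D - (88q_D). Setting ∂π_D/∂q_D = 0: 315 - 2q_D - (q_Z) = 0.
Zephyr's first-order condition: 241 - 2q_Z - (q_D) = 0.
Best responses: q_D = (315 - q_Z)/2, q_Z = (241 - q_D)/2.
Substituting one into the other gives q_D = 389/3 and q_Z = 167/3.
Total output Q = 556/3, so price P = 403 - 556/3 = 653/3.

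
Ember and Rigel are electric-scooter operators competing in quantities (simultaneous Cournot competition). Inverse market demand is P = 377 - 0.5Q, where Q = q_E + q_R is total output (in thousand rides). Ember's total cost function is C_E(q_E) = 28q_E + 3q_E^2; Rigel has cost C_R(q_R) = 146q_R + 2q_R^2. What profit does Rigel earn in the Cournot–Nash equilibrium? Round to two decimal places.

Ember's profit: π_E = (377 - 0.5Q)q_E - (28q_E + 3q_E²). Setting ∂π_E/∂q_E = 0: 349 - 7q_E - (1/2)(q_R) = 0.
Rigel's first-order condition: 231 - 5q_R - (1/2)(q_E) = 0.
Rearranging gives the reaction functions q_E = (349 - (1/2)q_R)/7 and q_R = (231 - (1/2)q_E)/5.
Solving the pair: q_E = 46.8921, q_R = 41.5108.
Price P = 377 - (1/2)·88.4029 = 332.7986.
Rigel's profit: 332.7986·41.5108 - 146·41.5108 - 2·41.5108² = 4307.8645.

4307.86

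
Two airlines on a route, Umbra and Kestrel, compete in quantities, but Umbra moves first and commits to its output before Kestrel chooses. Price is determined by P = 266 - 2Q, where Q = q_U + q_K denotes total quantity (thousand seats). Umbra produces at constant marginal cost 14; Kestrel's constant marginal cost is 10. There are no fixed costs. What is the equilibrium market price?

The follower Kestrel best-responds to any q_U: π_K = (266 - 2Q)q_K - 10q_K.
Follower FOC: 256 - 2q_U - 4q_K = 0, so q_K(q_U) = (256 - 2q_U)/4.
The leader anticipates this reaction. Substituting into P = 266 - 2Q gives P = 138 - q_U, so π_U = (138 - q_U)q_U - 14q_U.
Maximising: ∂π_U/∂q_U = 124 - 2q_U = 0, giving q_U = 62.
Then q_K = (256 - 2·62)/4 = 33.
Total output Q = 95, so price P = 266 - 2·95 = 76.

76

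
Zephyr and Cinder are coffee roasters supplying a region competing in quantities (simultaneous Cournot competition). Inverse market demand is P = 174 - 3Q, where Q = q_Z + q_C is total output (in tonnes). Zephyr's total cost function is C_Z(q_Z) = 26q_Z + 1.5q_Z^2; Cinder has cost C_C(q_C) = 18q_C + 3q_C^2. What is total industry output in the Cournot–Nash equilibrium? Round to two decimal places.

22.91

Zephyr's profit: π_Z = (174 - 3Q)q_Z - (26q_Z + (3/2)q_Z²). Setting ∂π_Z/∂q_Z = 0: 148 - 9q_Z - 3(q_C) = 0.
Cinder's profit: π_C = (174 - 3Q)q_C - (18q_C + 3q_C²). Setting ∂π_C/∂q_C = 0: 156 - 12q_C - 3(q_Z) = 0.
So q_Z = (148 - 3q_C)/9 and q_C = (156 - 3q_Z)/12.
Substituting one into the other gives q_Z = 436/33 and q_C = 320/33.
Total output Q = 436/33 + 320/33 = 252/11.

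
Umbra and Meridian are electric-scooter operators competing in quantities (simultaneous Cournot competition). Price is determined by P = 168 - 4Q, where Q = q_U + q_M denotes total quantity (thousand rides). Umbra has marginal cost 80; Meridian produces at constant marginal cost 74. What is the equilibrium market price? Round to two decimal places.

107.33

Umbra's profit: π_U = (168 - 4Q)q_U - (80q_U). Setting ∂π_U/∂q_U = 0: 88 - 8q_U - 4(q_M) = 0.
Meridian's profit: π_M = (168 - 4Q)q_M - (74q_M). Setting ∂π_M/∂q_M = 0: 94 - 8q_M - 4(q_U) = 0.
Best responses: q_U = (88 - 4q_M)/8, q_M = (94 - 4q_U)/8.
Solving the pair: q_U = 41/6, q_M = 25/3.
Total output Q = 91/6, so price P = 168 - 4·(91/6) = 322/3.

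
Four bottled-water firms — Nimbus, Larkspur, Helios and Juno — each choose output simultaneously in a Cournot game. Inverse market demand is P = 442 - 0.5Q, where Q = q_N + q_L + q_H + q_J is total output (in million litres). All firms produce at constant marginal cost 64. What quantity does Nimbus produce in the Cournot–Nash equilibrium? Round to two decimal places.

Each firm earns π_i = (442 - 0.5Q)q_i - 64q_i.
Setting ∂π_i/∂q_i = 0 with rivals' quantities fixed: 378 - q_i - (1/2)·Σ_{j≠i} q_j = 0.
With identical firms every q_j equals q_i, so Σ_{j≠i} q_j = 3q_i and 378 = (5/2)q_i, giving q_i = 756/5.

151.20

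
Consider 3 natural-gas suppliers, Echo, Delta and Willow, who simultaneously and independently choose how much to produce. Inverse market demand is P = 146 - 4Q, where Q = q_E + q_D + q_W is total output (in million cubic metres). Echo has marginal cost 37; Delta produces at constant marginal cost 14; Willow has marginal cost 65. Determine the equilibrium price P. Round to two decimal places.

Echo's profit: π_E = (146 - 4Q)q_E - (37q_E). Setting ∂π_E/∂q_E = 0: 109 - 8q_E - 4(q_D + q_W) = 0.
Delta's first-order condition: 132 - 8q_D - 4(q_E + q_W) = 0.
Willow's profit: π_W = (146 - 4Q)q_W - (65q_W). Setting ∂π_W/∂q_W = 0: 81 - 8q_W - 4(q_E + q_D) = 0.
Summing all 3 equations gives 322 − 16Q = 0, hence Q = 161/8.
Back-substituting: q_E = (109 − 161/2)/4 = 57/8, q_D = (132 − 161/2)/4 = 103/8, q_W = (81 − 161/2)/4 = 1/8.
Total output Q = 161/8, so price P = 146 - 4·(161/8) = 131/2.

65.50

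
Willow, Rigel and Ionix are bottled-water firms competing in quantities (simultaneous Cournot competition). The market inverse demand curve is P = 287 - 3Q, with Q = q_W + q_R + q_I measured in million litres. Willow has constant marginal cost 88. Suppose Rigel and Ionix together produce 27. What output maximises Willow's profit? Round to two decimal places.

19.67

With rivals' combined output fixed at 27, Willow's profit is π_W = (287 - 3·27 - 3q_W)q_W - (88q_W) = (206 - 3q_W)q_W - (88q_W).
∂π_W/∂q_W = 118 - 6q_W = 0, so q_W = 59/3.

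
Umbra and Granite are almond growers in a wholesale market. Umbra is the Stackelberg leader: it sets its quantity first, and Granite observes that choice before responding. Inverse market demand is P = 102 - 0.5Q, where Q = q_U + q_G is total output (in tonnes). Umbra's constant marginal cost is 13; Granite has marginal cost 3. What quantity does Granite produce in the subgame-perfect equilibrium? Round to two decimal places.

Solve by backward induction. Given q_U, the follower Granite maximises π_G = (102 - (1/2)q_U - (1/2)q_G)q_G - 3q_G.
∂π_G/∂q_G = 99 - (1/2)q_U - q_G = 0 gives the reaction function q_G = (99 - (1/2)q_U).
The leader anticipates this reaction. Substituting into P = 102 - 0.5Q gives P = 105/2 - (1/4)q_U, so π_U = (105/2 - (1/4)q_U)q_U - 13q_U.
Maximising: ∂π_U/∂q_U = 79/2 - (1/2)q_U = 0, giving q_U = 79.
Then q_G = (99 - (1/2)·79) = 119/2.

59.50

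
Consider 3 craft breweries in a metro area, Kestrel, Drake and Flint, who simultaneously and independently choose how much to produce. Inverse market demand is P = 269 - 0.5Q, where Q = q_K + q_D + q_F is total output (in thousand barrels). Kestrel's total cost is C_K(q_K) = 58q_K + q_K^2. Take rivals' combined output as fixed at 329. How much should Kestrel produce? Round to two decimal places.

With rivals' combined output fixed at 329, Kestrel's profit is π_K = (269 - (1/2)·329 - (1/2)q_K)q_K - (58q_K + q_K²) = (209/2 - (1/2)q_K)q_K - (58q_K + q_K²).
∂π_K/∂q_K = 93/2 - 3q_K = 0, so q_K = 31/2.

15.50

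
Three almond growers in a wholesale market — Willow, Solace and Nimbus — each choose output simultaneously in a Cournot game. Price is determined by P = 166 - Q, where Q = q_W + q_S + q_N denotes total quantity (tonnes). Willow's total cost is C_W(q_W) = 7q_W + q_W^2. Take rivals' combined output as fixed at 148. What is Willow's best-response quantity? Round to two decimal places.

With rivals' combined output fixed at 148, Willow's profit is π_W = (166 - 148 - q_W)q_W - (7q_W + q_W²) = (18 - q_W)q_W - (7q_W + q_W²).
∂π_W/∂q_W = 11 - 4q_W = 0, so q_W = 11/4.

2.75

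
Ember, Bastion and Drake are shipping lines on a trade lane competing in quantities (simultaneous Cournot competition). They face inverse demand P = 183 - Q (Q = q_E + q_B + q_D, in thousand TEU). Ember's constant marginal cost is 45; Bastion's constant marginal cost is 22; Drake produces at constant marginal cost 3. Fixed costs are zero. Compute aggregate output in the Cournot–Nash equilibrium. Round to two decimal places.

119.75

Ember's profit: π_E = (183 - Q)q_E - (45q_E). Setting ∂π_E/∂q_E = 0: 138 - 2q_E - (q_B + q_D) = 0.
Bastion's profit: π_B = (183 - Q)q_B - (22q_B). Setting ∂π_B/∂q_B = 0: 161 - 2q_B - (q_E + q_D) = 0.
Drake's profit: π_D = (183 - Q)q_D - (3q_D). Setting ∂π_D/∂q_D = 0: 180 - 2q_D - (q_E + q_B) = 0.
Summing all 3 equations gives 479 − 4Q = 0, hence Q = 479/4.
Back-substituting: q_E = (138 − 479/4) = 73/4, q_B = (161 − 479/4) = 165/4, q_D = (180 − 479/4) = 241/4.
Total output Q = 73/4 + 165/4 + 241/4 = 479/4.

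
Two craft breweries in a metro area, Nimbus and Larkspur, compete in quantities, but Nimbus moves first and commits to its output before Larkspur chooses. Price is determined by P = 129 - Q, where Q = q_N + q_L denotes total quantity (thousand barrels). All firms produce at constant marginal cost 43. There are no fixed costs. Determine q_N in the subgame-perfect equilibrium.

The follower Larkspur best-responds to any q_N: π_L = (129 - Q)q_L - 43q_L.
∂π_L/∂q_L = 86 - q_N - 2q_L = 0 gives the reaction function q_L = (86 - q_N)/2.
Nimbus substitutes q_L(q_N) into its own profit: π_N = q_N(129 - q_N - (86 - q_N)/2) - 43q_N = (86 - (1/2)q_N)q_N - 43q_N.
Leader FOC: 43 - q_N = 0, so q_N = 43.
Then q_L = (86 - 43)/2 = 43/2.

43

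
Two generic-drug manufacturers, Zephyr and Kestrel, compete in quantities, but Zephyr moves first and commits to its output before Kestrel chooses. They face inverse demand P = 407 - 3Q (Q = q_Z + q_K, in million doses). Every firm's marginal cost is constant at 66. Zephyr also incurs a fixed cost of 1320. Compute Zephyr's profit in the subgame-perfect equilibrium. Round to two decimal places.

Solve by backward induction. Given q_Z, the follower Kestrel maximises π_K = (407 - 3q_Z - 3q_K)q_K - 66q_K.
Follower FOC: 341 - 3q_Z - 6q_K = 0, so q_K(q_Z) = (341 - 3q_Z)/6.
The leader anticipates this reaction. Substituting into P = 407 - 3Q gives P = 473/2 - (3/2)q_Z, so π_Z = (473/2 - (3/2)q_Z)q_Z - 66q_Z.
Leader FOC: 341/2 - 3q_Z = 0, so q_Z = 341/6.
Then q_K = (341 - 3·(341/6))/6 = 341/12.
Price P = 407 - 3·(341/4) = 605/4.
Zephyr's profit: (605/4 - 66)·(341/6) - 1320 = 3525.0417.

3525.04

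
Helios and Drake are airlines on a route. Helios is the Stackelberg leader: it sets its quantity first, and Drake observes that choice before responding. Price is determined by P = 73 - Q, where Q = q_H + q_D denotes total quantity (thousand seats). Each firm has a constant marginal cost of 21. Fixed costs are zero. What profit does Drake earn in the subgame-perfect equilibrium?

169

The follower Drake best-responds to any q_H: π_D = (73 - Q)q_D - 21q_D.
∂π_D/∂q_D = 52 - q_H - 2q_D = 0 gives the reaction function q_D = (52 - q_H)/2.
The leader anticipates this reaction. Substituting into P = 73 - Q gives P = 47 - (1/2)q_H, so π_H = (47 - (1/2)q_H)q_H - 21q_H.
Leader FOC: 26 - q_H = 0, so q_H = 26.
Then q_D = (52 - 26)/2 = 13.
Price P = 73 - 39 = 34.
Drake's profit: (34 - 21)·13 = 169.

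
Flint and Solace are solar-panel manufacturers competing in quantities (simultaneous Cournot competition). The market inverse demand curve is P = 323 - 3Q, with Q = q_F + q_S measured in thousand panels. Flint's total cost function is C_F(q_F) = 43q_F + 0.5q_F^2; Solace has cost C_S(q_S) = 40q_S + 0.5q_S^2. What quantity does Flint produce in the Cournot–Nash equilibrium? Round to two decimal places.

27.78

Flint's profit: π_F = (323 - 3Q)q_F - (43q_F + (1/2)q_F²). Setting ∂π_F/∂q_F = 0: 280 - 7q_F - 3(q_S) = 0.
Solace's first-order condition: 283 - 7q_S - 3(q_F) = 0.
Rearranging gives the reaction functions q_F = (280 - 3q_S)/7 and q_S = (283 - 3q_F)/7.
Substituting one into the other gives q_F = 1111/40 and q_S = 1141/40.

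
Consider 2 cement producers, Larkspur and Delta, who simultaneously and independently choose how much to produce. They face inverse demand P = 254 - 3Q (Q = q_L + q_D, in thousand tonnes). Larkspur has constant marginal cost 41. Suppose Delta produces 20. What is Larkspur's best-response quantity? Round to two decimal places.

25.50

With the rival's output fixed at 20, Larkspur's profit is π_L = (254 - 3·20 - 3q_L)q_L - (41q_L) = (194 - 3q_L)q_L - (41q_L).
∂π_L/∂q_L = 153 - 6q_L = 0, so q_L = 51/2.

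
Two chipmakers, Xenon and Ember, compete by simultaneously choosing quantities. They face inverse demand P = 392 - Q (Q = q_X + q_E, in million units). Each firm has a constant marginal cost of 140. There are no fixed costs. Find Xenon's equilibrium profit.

Each firm earns π_i = (392 - Q)q_i - 140q_i.
Setting ∂π_i/∂q_i = 0 with rivals' quantities fixed: 252 - 2q_i - q_j = 0.
With identical firms every q_j equals q_i, so q_j = q_i and 252 = 3q_i, giving q_i = 84.
Price P = 392 - 168 = 224.
Xenon's profit: (224 - 140)·84 = 7056.

7056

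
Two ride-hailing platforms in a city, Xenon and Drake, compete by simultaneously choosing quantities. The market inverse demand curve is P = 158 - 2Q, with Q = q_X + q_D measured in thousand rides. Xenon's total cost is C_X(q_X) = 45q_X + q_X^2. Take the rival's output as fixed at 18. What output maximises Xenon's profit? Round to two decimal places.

12.83

With the rival's output fixed at 18, Xenon's profit is π_X = (158 - 2·18 - 2q_X)q_X - (45q_X + q_X²) = (122 - 2q_X)q_X - (45q_X + q_X²).
∂π_X/∂q_X = 77 - 6q_X = 0, so q_X = 77/6.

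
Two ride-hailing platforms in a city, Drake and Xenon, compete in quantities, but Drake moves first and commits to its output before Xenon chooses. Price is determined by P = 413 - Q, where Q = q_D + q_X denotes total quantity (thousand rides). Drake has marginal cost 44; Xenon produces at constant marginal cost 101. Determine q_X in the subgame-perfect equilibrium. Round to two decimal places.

Solve by backward induction. Given q_D, the follower Xenon maximises π_X = (413 - q_D - q_X)q_X - 101q_X.
∂π_X/∂q_X = 312 - q_D - 2q_X = 0 gives the reaction function q_X = (312 - q_D)/2.
Drake substitutes q_X(q_D) into its own profit: π_D = q_D(413 - q_D - (312 - q_D)/2) - 44q_D = (257 - (1/2)q_D)q_D - 44q_D.
The leader's first-order condition 213 - q_D = 0 yields q_D = 213.
Then q_X = (312 - 213)/2 = 99/2.

49.50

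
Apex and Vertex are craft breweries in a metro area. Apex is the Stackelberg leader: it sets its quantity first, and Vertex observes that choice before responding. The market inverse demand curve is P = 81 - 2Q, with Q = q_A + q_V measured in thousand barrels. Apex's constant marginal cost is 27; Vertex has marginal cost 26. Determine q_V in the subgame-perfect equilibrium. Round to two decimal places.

7.13

Solve by backward induction. Given q_A, the follower Vertex maximises π_V = (81 - 2q_A - 2q_V)q_V - 26q_V.
Setting the follower's marginal profit to zero, 55 - 2q_A - 4q_V = 0, i.e. q_V = (55 - 2q_A)/4.
The leader anticipates this reaction. Substituting into P = 81 - 2Q gives P = 107/2 - q_A, so π_A = (107/2 - q_A)q_A - 27q_A.
The leader's first-order condition 53/2 - 2q_A = 0 yields q_A = 53/4.
Then q_V = (55 - 2·(53/4))/4 = 57/8.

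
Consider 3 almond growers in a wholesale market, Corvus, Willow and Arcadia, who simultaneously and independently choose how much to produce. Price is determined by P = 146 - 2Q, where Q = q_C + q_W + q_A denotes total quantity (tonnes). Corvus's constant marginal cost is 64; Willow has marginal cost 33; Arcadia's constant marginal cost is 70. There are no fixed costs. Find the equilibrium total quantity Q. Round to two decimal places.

33.88

Corvus's profit: π_C = (146 - 2Q)q_C - (64q_C). Setting ∂π_C/∂q_C = 0: 82 - 4q_C - 2(q_W + q_A) = 0.
Willow's first-order condition: 113 - 4q_W - 2(q_C + q_A) = 0.
Arcadia's profit: π_A = (146 - 2Q)q_A - (70q_A). Setting ∂π_A/∂q_A = 0: 76 - 4q_A - 2(q_C + q_W) = 0.
Adding the 3 first-order conditions: 271 − 8Q = 0, so Q = 271/8.
Back-substituting: q_C = (82 − 271/4)/2 = 57/8, q_W = (113 − 271/4)/2 = 181/8, q_A = (76 − 271/4)/2 = 33/8.
Total output Q = 57/8 + 181/8 + 33/8 = 271/8.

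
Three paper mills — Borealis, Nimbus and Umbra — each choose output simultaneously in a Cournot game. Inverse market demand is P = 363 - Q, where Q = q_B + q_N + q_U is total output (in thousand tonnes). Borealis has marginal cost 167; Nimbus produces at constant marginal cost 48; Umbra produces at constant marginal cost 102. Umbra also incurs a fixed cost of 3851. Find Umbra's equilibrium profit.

773

Borealis's profit: π_B = (363 - Q)q_B - (167q_B). Setting ∂π_B/∂q_B = 0: 196 - 2q_B - (q_N + q_U) = 0.
Nimbus's first-order condition: 315 - 2q_N - (q_B + q_U) = 0.
Umbra's profit: π_U = (363 - Q)q_U - (102q_U). Setting ∂π_U/∂q_U = 0: 261 - 2q_U - (q_B + q_N) = 0.
Adding the 3 first-order conditions: 772 − 4Q = 0, so Q = 193.
Back-substituting: q_B = (196 − 193) = 3, q_N = (315 − 193) = 122, q_U = (261 − 193) = 68.
Price P = 363 - 193 = 170.
Umbra's profit: (170 - 102)·68 - 3851 = 773.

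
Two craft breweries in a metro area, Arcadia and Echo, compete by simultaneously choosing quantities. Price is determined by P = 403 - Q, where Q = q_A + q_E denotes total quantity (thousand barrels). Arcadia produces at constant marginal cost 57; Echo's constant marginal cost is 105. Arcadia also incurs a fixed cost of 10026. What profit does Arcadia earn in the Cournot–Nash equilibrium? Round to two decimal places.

Arcadia's profit: π_A = (403 - Q)q_A - (57q_A). Setting ∂π_A/∂q_A = 0: 346 - 2q_A - (q_E) = 0.
Echo's first-order condition: 298 - 2q_E - (q_A) = 0.
So q_A = (346 - q_E)/2 and q_E = (298 - q_A)/2.
Substituting one into the other gives q_A = 394/3 and q_E = 250/3.
Price P = 403 - 644/3 = 565/3.
Arcadia's profit: (565/3 - 57)·(394/3) - 10026 = 7222.4444.

7222.44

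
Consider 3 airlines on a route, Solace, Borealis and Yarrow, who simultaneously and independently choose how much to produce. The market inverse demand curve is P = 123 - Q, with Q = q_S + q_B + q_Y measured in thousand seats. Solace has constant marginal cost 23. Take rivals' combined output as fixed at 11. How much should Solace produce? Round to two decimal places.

44.50

With rivals' combined output fixed at 11, Solace's profit is π_S = (123 - 11 - q_S)q_S - (23q_S) = (112 - q_S)q_S - (23q_S).
∂π_S/∂q_S = 89 - 2q_S = 0, so q_S = 89/2.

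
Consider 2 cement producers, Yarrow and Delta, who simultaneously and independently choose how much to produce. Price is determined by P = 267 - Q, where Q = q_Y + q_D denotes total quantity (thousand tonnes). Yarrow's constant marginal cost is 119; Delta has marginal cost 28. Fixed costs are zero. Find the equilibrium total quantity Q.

129

Yarrow's profit: π_Y = (267 - Q)q_Y - (119q_Y). Setting ∂π_Y/∂q_Y = 0: 148 - 2q_Y - (q_D) = 0.
Delta's first-order condition: 239 - 2q_D - (q_Y) = 0.
So q_Y = (148 - q_D)/2 and q_D = (239 - q_Y)/2.
Substituting one into the other gives q_Y = 19 and q_D = 110.
Total output Q = 19 + 110 = 129.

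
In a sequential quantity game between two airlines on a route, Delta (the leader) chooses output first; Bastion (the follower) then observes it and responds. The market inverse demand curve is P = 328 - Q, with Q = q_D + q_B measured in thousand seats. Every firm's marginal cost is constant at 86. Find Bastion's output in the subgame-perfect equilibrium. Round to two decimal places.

60.50

The follower Bastion best-responds to any q_D: π_B = (328 - Q)q_B - 86q_B.
Setting the follower's marginal profit to zero, 242 - q_D - 2q_B = 0, i.e. q_B = (242 - q_D)/2.
The leader anticipates this reaction. Substituting into P = 328 - Q gives P = 207 - (1/2)q_D, so π_D = (207 - (1/2)q_D)q_D - 86q_D.
Maximising: ∂π_D/∂q_D = 121 - q_D = 0, giving q_D = 121.
Then q_B = (242 - 121)/2 = 121/2.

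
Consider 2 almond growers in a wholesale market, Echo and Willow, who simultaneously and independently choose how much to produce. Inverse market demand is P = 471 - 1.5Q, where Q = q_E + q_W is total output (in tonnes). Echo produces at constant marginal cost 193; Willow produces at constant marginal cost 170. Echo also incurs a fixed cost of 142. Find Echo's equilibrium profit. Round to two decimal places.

4674.67

Echo's profit: π_E = (471 - 1.5Q)q_E - (193q_E). Setting ∂π_E/∂q_E = 0: 278 - 3q_E - (3/2)(q_W) = 0.
Willow's profit: π_W = (471 - 1.5Q)q_W - (170q_W). Setting ∂π_W/∂q_W = 0: 301 - 3q_W - (3/2)(q_E) = 0.
So q_E = (278 - (3/2)q_W)/3 and q_W = (301 - (3/2)q_E)/3.
Solving the pair: q_E = 170/3, q_W = 72.
Price P = 471 - (3/2)·(386/3) = 278.
Echo's profit: (278 - 193)·(170/3) - 142 = 4674.6667.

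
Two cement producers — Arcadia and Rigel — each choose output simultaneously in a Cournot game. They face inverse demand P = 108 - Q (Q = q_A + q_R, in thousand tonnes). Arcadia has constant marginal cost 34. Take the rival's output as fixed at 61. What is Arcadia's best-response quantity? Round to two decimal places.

With the rival's output fixed at 61, Arcadia's profit is π_A = (108 - 61 - q_A)q_A - (34q_A) = (47 - q_A)q_A - (34q_A).
∂π_A/∂q_A = 13 - 2q_A = 0, so q_A = 13/2.

6.50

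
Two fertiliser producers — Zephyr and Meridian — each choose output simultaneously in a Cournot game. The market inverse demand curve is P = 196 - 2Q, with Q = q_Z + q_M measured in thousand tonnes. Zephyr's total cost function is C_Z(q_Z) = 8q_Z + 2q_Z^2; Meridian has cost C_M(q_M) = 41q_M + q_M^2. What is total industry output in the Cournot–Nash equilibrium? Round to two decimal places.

38.23

Zephyr's profit: π_Z = (196 - 2Q)q_Z - (8q_Z + 2q_Z²). Setting ∂π_Z/∂q_Z = 0: 188 - 8q_Z - 2(q_M) = 0.
Meridian's profit: π_M = (196 - 2Q)q_M - (41q_M + q_M²). Setting ∂π_M/∂q_M = 0: 155 - 6q_M - 2(q_Z) = 0.
So q_Z = (188 - 2q_M)/8 and q_M = (155 - 2q_Z)/6.
Substituting one into the other gives q_Z = 409/22 and q_M = 216/11.
Total output Q = 409/22 + 216/11 = 841/22.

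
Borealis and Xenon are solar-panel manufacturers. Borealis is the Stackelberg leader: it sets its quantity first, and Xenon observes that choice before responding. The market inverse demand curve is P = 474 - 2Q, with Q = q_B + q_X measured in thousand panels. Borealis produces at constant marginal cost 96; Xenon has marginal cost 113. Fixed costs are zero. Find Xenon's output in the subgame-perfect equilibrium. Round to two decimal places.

Solve by backward induction. Given q_B, the follower Xenon maximises π_X = (474 - 2q_B - 2q_X)q_X - 113q_X.
∂π_X/∂q_X = 361 - 2q_B - 4q_X = 0 gives the reaction function q_X = (361 - 2q_B)/4.
The leader anticipates this reaction. Substituting into P = 474 - 2Q gives P = 587/2 - q_B, so π_B = (587/2 - q_B)q_B - 96q_B.
Leader FOC: 395/2 - 2q_B = 0, so q_B = 395/4.
Then q_X = (361 - 2·(395/4))/4 = 327/8.

40.88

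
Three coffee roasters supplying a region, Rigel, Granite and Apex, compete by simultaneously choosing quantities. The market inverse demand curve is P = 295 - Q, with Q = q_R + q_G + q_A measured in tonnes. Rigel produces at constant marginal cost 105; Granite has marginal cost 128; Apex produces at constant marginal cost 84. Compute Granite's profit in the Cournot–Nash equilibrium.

Rigel's profit: π_R = (295 - Q)q_R - (105q_R). Setting ∂π_R/∂q_R = 0: 190 - 2q_R - (q_G + q_A) = 0.
Granite's first-order condition: 167 - 2q_G - (q_R + q_A) = 0.
Apex's profit: π_A = (295 - Q)q_A - (84q_A). Setting ∂π_A/∂q_A = 0: 211 - 2q_A - (q_R + q_G) = 0.
Summing all 3 equations gives 568 − 4Q = 0, hence Q = 142.
Back-substituting: q_R = (190 − 142) = 48, q_G = (167 − 142) = 25, q_A = (211 − 142) = 69.
Price P = 295 - 142 = 153.
Granite's profit: (153 - 128)·25 = 625.

625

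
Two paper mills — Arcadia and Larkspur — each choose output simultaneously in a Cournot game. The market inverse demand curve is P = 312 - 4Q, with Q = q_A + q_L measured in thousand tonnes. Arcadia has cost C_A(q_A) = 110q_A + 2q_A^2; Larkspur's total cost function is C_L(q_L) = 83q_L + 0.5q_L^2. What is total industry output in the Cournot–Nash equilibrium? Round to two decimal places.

30.89

Arcadia's profit: π_A = (312 - 4Q)q_A - (110q_A + 2q_A²). Setting ∂π_A/∂q_A = 0: 202 - 12q_A - 4(q_L) = 0.
Larkspur's profit: π_L = (312 - 4Q)q_L - (83q_L + (1/2)q_L²). Setting ∂π_L/∂q_L = 0: 229 - 9q_L - 4(q_A) = 0.
Rearranging gives the reaction functions q_A = (202 - 4q_L)/12 and q_L = (229 - 4q_A)/9.
Substituting one into the other gives q_A = 451/46 and q_L = 485/23.
Total output Q = 451/46 + 485/23 = 1421/46.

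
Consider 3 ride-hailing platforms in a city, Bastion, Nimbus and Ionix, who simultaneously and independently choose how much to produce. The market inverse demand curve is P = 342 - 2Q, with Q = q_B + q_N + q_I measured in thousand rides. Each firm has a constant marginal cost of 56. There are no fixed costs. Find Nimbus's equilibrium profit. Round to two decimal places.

2556.13

Each firm earns π_i = (342 - 2Q)q_i - 56q_i.
First-order condition (treating rivals' output as given): 286 - 4q_i - 2·Σ_{j≠i} q_j = 0.
With identical firms every q_j equals q_i, so Σ_{j≠i} q_j = 2q_i and 286 = 8q_i, giving q_i = 143/4.
Price P = 342 - 2·(429/4) = 255/2.
Nimbus's profit: (255/2 - 56)·(143/4) = 2556.1250.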